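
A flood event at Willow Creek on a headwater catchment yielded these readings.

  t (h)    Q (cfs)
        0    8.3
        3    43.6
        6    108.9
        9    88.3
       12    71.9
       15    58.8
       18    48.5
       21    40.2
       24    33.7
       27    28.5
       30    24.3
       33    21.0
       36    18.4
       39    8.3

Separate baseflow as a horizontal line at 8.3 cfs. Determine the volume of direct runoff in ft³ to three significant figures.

Direct-runoff ordinates (Q − Q_b): 0.0, 35.3, 100.6, 80.0, 63.6, 50.5, 40.2, 31.9, 25.4, 20.2, 16.0, 12.7, 10.1, 0.0 cfs.
ΣQ_DR = 486.5 cfs.
With Δt = 3 h = 10800 s, V = ΣQ_DR · Δt = 486.5 × 10800 = 5.25 × 10^6 ft³.

V ≈ 5.25 × 10^6 ft³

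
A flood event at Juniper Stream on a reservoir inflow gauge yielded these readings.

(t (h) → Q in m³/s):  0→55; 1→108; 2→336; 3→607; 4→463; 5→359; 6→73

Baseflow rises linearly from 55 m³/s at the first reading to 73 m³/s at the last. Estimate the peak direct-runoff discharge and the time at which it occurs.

Q_p = 543.00 m³/s at t = 3 h

Subtracting baseflow gives direct-runoff ordinates: 0.00, 50.00, 275.00, 543.00, 396.00, 289.00, 0.00 m³/s.
The maximum is 543.00 m³/s, occurring at the reading for t = 3 h.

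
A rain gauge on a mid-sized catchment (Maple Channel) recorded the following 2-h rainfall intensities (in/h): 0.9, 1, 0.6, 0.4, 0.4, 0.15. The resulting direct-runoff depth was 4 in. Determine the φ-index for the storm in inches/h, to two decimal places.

Only the 5 blocks with intensity above φ contribute runoff: 0.9, 1, 0.6, 0.4, 0.4 in/h.
Σ(I−φ)·Δt = d  ⇒  (0.9+1+0.6+0.4+0.4 − 5φ)·2 = 4
φ = (3.300 − 4/2) / 5 = 0.26 in/h.

φ ≈ 0.26 in/h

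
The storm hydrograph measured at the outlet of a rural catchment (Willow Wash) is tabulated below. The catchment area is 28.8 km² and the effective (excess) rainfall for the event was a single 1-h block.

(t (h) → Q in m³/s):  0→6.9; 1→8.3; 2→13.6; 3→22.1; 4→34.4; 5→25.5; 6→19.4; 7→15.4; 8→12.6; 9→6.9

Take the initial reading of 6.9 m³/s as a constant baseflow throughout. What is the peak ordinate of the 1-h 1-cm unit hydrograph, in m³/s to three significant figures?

U_p ≈ 22.9 m³/s

Direct runoff: 0.0, 1.4, 6.7, 15.2, 27.5, 18.6, 12.5, 8.5, 5.7, 0.0 m³/s; ΣQ_DR = 96.10 m³/s, peak = 27.5 m³/s.
Runoff depth d = ΣQ_DR·Δt / A = 96.10 × 3600 / (28.8 km²) = 12.01 mm.
The 1-cm UH is the DRH scaled by (10 mm)/d, so U_p = 27.5 × 10/12.01 = 22.9 m³/s.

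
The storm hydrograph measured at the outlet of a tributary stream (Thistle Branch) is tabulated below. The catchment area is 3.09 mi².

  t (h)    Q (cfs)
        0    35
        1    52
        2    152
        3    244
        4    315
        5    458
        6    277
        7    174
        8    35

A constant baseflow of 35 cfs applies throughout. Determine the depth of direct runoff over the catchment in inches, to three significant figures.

Direct runoff: 0.0, 17.0, 117.0, 209.0, 280.0, 423.0, 242.0, 139.0, 0.0 cfs; ΣQ_DR = 1427 cfs.
V = ΣQ_DR · Δt = 1427 × 3600 s = 5.137 × 10^6 ft³.
Over A = 3.09 mi², depth = V / A = 0.716 in.

d ≈ 0.716 in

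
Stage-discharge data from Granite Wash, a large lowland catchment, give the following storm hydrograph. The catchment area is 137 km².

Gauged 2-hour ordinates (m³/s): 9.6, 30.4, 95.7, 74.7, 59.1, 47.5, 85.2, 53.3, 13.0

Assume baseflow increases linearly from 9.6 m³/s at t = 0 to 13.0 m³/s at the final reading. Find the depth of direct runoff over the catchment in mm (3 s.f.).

Direct runoff: 0.00, 20.38, 85.25, 63.83, 47.80, 35.77, 73.05, 40.73, 0.00 m³/s; ΣQ_DR = 366.8 m³/s.
V = ΣQ_DR · Δt = 366.8 × 7200 s = 2.641 × 10^6 m³.
Over A = 137 km², depth = V / A = 19.3 mm.

d ≈ 19.3 mm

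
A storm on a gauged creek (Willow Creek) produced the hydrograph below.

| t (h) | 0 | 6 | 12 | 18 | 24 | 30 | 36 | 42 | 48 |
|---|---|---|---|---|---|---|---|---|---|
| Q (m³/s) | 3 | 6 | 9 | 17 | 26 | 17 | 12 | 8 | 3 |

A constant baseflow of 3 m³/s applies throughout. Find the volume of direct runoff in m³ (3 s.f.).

V ≈ 1.60 × 10^6 m³

Direct-runoff ordinates (Q − Q_b): 0.0, 3.0, 6.0, 14.0, 23.0, 14.0, 9.0, 5.0, 0.0 m³/s.
ΣQ_DR = 74.00 m³/s.
With Δt = 6 h = 21600 s, V = ΣQ_DR · Δt = 74.00 × 21600 = 1.60 × 10^6 m³.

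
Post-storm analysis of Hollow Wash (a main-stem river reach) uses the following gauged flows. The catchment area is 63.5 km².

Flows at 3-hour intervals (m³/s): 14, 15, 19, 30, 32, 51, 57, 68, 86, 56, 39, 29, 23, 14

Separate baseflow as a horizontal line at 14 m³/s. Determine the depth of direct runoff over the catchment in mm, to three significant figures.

Direct runoff: 0.0, 1.0, 5.0, 16.0, 18.0, 37.0, 43.0, 54.0, 72.0, 42.0, 25.0, 15.0, 9.0, 0.0 m³/s; ΣQ_DR = 337.0 m³/s.
V = ΣQ_DR · Δt = 337.0 × 10800 s = 3.640 × 10^6 m³.
Over A = 63.5 km², depth = V / A = 57.3 mm.

d ≈ 57.3 mm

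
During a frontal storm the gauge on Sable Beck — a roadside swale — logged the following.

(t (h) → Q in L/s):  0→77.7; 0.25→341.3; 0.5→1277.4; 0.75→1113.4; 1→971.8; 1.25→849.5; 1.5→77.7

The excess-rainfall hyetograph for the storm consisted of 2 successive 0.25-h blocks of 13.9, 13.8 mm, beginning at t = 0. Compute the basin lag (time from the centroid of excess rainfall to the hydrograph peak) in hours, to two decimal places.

Centroid of excess rainfall: t_c = Σ P_i·t̄_i / ΣP_i = 0.2495 h (block centres at 0.125, 0.375 h).
Hydrograph peak occurs at t = 0.5 h, so basin lag t_L = 0.5 − 0.2495 = 0.25 h.

t_L ≈ 0.25 h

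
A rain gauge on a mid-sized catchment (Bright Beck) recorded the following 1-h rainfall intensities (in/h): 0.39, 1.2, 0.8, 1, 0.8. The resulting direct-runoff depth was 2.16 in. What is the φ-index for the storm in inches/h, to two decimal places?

φ ≈ 0.41 in/h

Only the 4 blocks with intensity above φ contribute runoff: 1.2, 0.8, 1, 0.8 in/h.
Σ(I−φ)·Δt = d  ⇒  (1.2+0.8+1+0.8 − 4φ)·1 = 2.16
φ = (3.800 − 2.16/1) / 4 = 0.41 in/h.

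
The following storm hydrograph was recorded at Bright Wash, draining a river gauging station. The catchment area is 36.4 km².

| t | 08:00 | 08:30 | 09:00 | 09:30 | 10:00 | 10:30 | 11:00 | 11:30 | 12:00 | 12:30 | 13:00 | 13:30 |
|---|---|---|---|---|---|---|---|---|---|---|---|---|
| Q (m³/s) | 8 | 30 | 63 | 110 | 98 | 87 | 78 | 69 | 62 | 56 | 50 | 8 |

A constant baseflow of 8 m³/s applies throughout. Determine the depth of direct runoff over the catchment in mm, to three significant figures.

Direct runoff: 0.0, 22.0, 55.0, 102.0, 90.0, 79.0, 70.0, 61.0, 54.0, 48.0, 42.0, 0.0 m³/s; ΣQ_DR = 623.0 m³/s.
V = ΣQ_DR · Δt = 623.0 × 1800 s = 1.121 × 10^6 m³.
Over A = 36.4 km², depth = V / A = 30.8 mm.

d ≈ 30.8 mm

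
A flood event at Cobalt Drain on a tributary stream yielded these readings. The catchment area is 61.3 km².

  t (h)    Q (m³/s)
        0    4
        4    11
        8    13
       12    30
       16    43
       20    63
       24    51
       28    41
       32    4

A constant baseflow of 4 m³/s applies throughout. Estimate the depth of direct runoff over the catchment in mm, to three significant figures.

Direct runoff: 0.0, 7.0, 9.0, 26.0, 39.0, 59.0, 47.0, 37.0, 0.0 m³/s; ΣQ_DR = 224.0 m³/s.
V = ΣQ_DR · Δt = 224.0 × 14400 s = 3.226 × 10^6 m³.
Over A = 61.3 km², depth = V / A = 52.6 mm.

d ≈ 52.6 mm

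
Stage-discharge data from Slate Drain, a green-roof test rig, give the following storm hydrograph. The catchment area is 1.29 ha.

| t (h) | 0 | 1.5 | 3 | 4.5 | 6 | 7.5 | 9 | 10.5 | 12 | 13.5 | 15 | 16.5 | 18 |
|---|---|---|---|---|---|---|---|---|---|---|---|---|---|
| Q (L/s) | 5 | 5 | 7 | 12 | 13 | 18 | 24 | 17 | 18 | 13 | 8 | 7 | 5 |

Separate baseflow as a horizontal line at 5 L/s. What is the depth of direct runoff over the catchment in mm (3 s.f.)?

Direct runoff: 0.0, 0.0, 2.0, 7.0, 8.0, 13.0, 19.0, 12.0, 13.0, 8.0, 3.0, 2.0, 0.0 L/s; ΣQ_DR = 87.00 L/s.
V = ΣQ_DR · Δt = 87.00 × 5400 s = 4.698 × 10^5 L.
Over A = 1.29 ha, depth = V / A = 36.4 mm.

d ≈ 36.4 mm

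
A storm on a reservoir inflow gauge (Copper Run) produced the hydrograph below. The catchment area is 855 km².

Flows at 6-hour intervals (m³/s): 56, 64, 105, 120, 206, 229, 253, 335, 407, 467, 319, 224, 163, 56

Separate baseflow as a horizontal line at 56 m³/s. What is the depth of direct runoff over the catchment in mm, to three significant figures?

d ≈ 56.1 mm

Direct runoff: 0.0, 8.0, 49.0, 64.0, 150.0, 173.0, 197.0, 279.0, 351.0, 411.0, 263.0, 168.0, 107.0, 0.0 m³/s; ΣQ_DR = 2220 m³/s.
V = ΣQ_DR · Δt = 2220 × 21600 s = 4.795 × 10^7 m³.
Over A = 855 km², depth = V / A = 56.1 mm.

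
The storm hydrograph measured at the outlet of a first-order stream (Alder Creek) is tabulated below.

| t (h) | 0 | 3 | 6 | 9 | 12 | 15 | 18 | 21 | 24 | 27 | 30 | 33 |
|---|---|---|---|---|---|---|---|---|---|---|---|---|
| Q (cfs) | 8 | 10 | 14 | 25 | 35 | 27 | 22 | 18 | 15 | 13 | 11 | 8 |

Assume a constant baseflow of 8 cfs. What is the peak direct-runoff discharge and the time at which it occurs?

Subtracting baseflow gives direct-runoff ordinates: 0.0, 2.0, 6.0, 17.0, 27.0, 19.0, 14.0, 10.0, 7.0, 5.0, 3.0, 0.0 cfs.
The maximum is 27.0 cfs, occurring at the reading for t = 12 h.

Q_p = 27.0 cfs at t = 12 h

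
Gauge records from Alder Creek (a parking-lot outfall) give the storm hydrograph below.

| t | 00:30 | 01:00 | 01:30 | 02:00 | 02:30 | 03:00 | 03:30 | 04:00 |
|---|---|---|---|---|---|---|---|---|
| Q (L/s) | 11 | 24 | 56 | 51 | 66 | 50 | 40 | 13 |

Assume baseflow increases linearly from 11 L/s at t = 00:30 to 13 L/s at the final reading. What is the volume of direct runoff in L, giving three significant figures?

V ≈ 3.87 × 10^5 L

Direct-runoff ordinates (Q − Q_b): 0.00, 12.71, 44.43, 39.14, 53.86, 37.57, 27.29, 0.00 L/s.
ΣQ_DR = 215.0 L/s.
With Δt = 0.5 h = 1800 s, V = ΣQ_DR · Δt = 215.0 × 1800 = 3.87 × 10^5 L.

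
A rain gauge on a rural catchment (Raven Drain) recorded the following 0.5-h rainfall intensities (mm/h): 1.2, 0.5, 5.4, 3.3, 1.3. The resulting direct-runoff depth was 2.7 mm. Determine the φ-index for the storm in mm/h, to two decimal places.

φ ≈ 1.65 mm/h

Only the 2 blocks with intensity above φ contribute runoff: 5.4, 3.3 mm/h.
Σ(I−φ)·Δt = d  ⇒  (5.4+3.3 − 2φ)·0.5 = 2.7
φ = (8.700 − 2.7/0.5) / 2 = 1.65 mm/h.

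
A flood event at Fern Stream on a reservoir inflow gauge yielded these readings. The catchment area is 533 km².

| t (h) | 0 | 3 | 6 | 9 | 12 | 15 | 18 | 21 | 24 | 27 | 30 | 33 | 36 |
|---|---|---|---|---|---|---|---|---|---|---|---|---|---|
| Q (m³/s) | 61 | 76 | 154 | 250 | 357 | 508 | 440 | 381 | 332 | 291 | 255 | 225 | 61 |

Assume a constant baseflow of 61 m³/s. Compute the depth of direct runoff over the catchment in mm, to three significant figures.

Direct runoff: 0.0, 15.0, 93.0, 189.0, 296.0, 447.0, 379.0, 320.0, 271.0, 230.0, 194.0, 164.0, 0.0 m³/s; ΣQ_DR = 2598 m³/s.
V = ΣQ_DR · Δt = 2598 × 10800 s = 2.806 × 10^7 m³.
Over A = 533 km², depth = V / A = 52.6 mm.

d ≈ 52.6 mm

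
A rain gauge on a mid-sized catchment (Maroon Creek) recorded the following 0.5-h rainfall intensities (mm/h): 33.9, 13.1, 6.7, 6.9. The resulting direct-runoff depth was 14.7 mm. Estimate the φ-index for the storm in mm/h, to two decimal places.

φ ≈ 8.80 mm/h

Only the 2 blocks with intensity above φ contribute runoff: 33.9, 13.1 mm/h.
Σ(I−φ)·Δt = d  ⇒  (33.9+13.1 − 2φ)·0.5 = 14.7
φ = (47.00 − 14.7/0.5) / 2 = 8.80 mm/h.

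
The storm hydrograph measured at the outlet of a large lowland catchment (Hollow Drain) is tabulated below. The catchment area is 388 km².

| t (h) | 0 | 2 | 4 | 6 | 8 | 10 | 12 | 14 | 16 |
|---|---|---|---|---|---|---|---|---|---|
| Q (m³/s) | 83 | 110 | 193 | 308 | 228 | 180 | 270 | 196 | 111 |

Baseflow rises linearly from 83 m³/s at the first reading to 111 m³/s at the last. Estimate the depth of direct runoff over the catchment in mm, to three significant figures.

Direct runoff: 0.00, 23.50, 103.00, 214.50, 131.00, 79.50, 166.00, 88.50, 0.00 m³/s; ΣQ_DR = 806.0 m³/s.
V = ΣQ_DR · Δt = 806.0 × 7200 s = 5.803 × 10^6 m³.
Over A = 388 km², depth = V / A = 15.0 mm.

d ≈ 15.0 mm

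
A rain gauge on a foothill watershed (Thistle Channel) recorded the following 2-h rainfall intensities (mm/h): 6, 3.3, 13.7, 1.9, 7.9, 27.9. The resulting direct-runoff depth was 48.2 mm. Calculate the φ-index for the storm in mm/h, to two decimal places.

φ ≈ 8.75 mm/h

Only the 2 blocks with intensity above φ contribute runoff: 13.7, 27.9 mm/h.
Σ(I−φ)·Δt = d  ⇒  (13.7+27.9 − 2φ)·2 = 48.2
φ = (41.60 − 48.2/2) / 2 = 8.75 mm/h.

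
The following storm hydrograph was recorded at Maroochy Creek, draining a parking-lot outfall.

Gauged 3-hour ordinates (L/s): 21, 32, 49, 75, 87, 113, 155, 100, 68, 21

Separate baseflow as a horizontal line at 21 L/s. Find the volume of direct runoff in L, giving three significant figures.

Direct-runoff ordinates (Q − Q_b): 0.0, 11.0, 28.0, 54.0, 66.0, 92.0, 134.0, 79.0, 47.0, 0.0 L/s.
ΣQ_DR = 511.0 L/s.
With Δt = 3 h = 10800 s, V = ΣQ_DR · Δt = 511.0 × 10800 = 5.52 × 10^6 L.

V ≈ 5.52 × 10^6 L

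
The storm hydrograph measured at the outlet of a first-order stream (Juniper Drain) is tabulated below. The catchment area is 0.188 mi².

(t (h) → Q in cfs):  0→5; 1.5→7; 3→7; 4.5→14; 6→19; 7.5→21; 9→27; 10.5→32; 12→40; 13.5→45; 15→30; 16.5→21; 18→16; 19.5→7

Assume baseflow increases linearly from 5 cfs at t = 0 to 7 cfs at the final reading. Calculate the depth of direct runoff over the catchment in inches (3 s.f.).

Direct runoff: 0.00, 1.85, 1.69, 8.54, 13.38, 15.23, 21.08, 25.92, 33.77, 38.62, 23.46, 14.31, 9.15, 0.00 cfs; ΣQ_DR = 207.0 cfs.
V = ΣQ_DR · Δt = 207.0 × 5400 s = 1.118 × 10^6 ft³.
Over A = 0.188 mi², depth = V / A = 2.56 in.

d ≈ 2.56 in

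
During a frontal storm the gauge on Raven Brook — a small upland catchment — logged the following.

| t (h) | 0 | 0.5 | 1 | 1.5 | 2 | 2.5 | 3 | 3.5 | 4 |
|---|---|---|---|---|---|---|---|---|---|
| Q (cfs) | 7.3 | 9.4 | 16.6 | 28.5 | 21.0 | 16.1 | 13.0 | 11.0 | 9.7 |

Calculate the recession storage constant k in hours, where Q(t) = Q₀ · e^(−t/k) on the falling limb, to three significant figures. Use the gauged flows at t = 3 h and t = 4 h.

k ≈ 3.42 h

On the falling limb, Q drops from 13.0 to 9.7 cfs between t = 3 h and t = 4 h (Δt = 1 h).
k = −Δt / ln(Q₂/Q₁) = −1 / ln(9.7/13.0) = 3.42 h.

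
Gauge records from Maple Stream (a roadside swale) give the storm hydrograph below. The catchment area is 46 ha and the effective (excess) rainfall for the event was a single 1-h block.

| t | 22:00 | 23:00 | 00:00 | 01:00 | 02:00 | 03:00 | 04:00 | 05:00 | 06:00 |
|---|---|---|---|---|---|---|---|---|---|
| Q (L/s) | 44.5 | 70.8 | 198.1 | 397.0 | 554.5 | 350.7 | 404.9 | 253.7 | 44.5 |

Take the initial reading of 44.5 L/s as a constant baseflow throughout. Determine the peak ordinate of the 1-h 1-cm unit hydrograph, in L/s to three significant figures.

U_p ≈ 340 L/s

Direct runoff: 0.0, 26.3, 153.6, 352.5, 510.0, 306.2, 360.4, 209.2, 0.0 L/s; ΣQ_DR = 1918 L/s, peak = 510.0 L/s.
Runoff depth d = ΣQ_DR·Δt / A = 1918 × 3600 / (46 ha) = 15.01 mm.
The 1-cm UH is the DRH scaled by (10 mm)/d, so U_p = 510.0 × 10/15.01 = 340 L/s.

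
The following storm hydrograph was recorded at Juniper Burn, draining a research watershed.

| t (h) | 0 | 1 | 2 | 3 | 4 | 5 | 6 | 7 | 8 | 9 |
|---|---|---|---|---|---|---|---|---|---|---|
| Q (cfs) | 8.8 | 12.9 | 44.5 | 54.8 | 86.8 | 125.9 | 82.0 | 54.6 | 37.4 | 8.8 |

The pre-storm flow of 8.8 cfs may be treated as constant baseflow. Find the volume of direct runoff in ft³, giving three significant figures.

V ≈ 1.54 × 10^6 ft³

Direct-runoff ordinates (Q − Q_b): 0.0, 4.1, 35.7, 46.0, 78.0, 117.1, 73.2, 45.8, 28.6, 0.0 cfs.
ΣQ_DR = 428.5 cfs.
With Δt = 1 h = 3600 s, V = ΣQ_DR · Δt = 428.5 × 3600 = 1.54 × 10^6 ft³.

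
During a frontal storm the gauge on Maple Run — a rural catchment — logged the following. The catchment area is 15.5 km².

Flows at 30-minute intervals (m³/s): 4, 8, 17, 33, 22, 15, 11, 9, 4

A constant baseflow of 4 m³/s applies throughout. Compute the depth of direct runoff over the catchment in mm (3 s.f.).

d ≈ 10.1 mm

Direct runoff: 0.0, 4.0, 13.0, 29.0, 18.0, 11.0, 7.0, 5.0, 0.0 m³/s; ΣQ_DR = 87.00 m³/s.
V = ΣQ_DR · Δt = 87.00 × 1800 s = 1.566 × 10^5 m³.
Over A = 15.5 km², depth = V / A = 10.1 mm.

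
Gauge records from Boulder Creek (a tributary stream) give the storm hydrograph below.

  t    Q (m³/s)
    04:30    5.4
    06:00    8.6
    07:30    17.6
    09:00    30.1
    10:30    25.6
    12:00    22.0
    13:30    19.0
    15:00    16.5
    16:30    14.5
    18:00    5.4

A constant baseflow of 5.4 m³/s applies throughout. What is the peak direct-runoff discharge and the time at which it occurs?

Q_p = 24.7 m³/s at t = 09:00

Subtracting baseflow gives direct-runoff ordinates: 0.0, 3.2, 12.2, 24.7, 20.2, 16.6, 13.6, 11.1, 9.1, 0.0 m³/s.
The maximum is 24.7 m³/s, occurring at the reading for t = 09:00.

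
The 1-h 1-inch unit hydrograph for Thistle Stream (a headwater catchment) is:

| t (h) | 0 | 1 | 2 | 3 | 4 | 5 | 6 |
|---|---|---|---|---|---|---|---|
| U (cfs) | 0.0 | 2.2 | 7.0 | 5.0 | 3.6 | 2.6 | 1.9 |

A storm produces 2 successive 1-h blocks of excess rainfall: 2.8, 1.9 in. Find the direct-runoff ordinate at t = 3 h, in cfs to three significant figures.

By discrete convolution, Q_j = Σ (P_i / 1 in) · U_{j−i}.
At t = 3 h (j=3): Q = (2.8/1)·5.0 + (1.9/1)·7.0 = 27.3 cfs.

Q ≈ 27.3 cfs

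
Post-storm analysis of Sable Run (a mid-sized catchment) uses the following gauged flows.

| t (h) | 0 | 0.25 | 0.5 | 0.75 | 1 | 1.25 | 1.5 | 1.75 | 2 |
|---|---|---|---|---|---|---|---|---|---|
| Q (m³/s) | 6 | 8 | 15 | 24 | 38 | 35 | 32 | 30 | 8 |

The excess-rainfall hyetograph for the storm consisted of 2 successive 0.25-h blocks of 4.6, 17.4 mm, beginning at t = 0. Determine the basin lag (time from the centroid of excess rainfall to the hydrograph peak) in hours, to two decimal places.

t_L ≈ 0.68 h

Centroid of excess rainfall: t_c = Σ P_i·t̄_i / ΣP_i = 0.3227 h (block centres at 0.125, 0.375 h).
Hydrograph peak occurs at t = 1 h, so basin lag t_L = 1 − 0.3227 = 0.68 h.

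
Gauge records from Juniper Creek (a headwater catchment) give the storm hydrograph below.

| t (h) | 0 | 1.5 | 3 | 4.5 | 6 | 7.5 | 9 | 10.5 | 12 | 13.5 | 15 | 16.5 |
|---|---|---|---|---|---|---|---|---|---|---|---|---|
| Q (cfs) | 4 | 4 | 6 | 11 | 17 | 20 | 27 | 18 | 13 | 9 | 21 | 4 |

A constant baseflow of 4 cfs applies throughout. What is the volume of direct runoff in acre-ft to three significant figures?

Direct-runoff ordinates (Q − Q_b): 0.0, 0.0, 2.0, 7.0, 13.0, 16.0, 23.0, 14.0, 9.0, 5.0, 17.0, 0.0 cfs.
ΣQ_DR = 106.0 cfs.
With Δt = 1.5 h = 5400 s, V = ΣQ_DR · Δt = 106.0 × 5400 = 5.72 × 10^5 ft³ = 13.1 acre-ft.

V ≈ 13.1 acre-ft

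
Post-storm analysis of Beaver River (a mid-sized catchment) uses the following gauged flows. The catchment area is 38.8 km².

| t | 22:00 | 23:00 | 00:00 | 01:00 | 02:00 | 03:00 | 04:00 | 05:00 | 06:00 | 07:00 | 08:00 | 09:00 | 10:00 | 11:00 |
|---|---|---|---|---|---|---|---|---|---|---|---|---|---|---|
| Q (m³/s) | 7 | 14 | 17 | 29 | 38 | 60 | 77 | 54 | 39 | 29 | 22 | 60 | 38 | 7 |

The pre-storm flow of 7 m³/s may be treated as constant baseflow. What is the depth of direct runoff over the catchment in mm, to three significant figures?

d ≈ 36.5 mm

Direct runoff: 0.0, 7.0, 10.0, 22.0, 31.0, 53.0, 70.0, 47.0, 32.0, 22.0, 15.0, 53.0, 31.0, 0.0 m³/s; ΣQ_DR = 393.0 m³/s.
V = ΣQ_DR · Δt = 393.0 × 3600 s = 1.415 × 10^6 m³.
Over A = 38.8 km², depth = V / A = 36.5 mm.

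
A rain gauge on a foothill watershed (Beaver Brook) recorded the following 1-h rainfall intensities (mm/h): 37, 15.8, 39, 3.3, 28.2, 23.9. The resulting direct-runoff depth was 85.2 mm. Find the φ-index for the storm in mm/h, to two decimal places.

Only the 5 blocks with intensity above φ contribute runoff: 37, 15.8, 39, 28.2, 23.9 mm/h.
Σ(I−φ)·Δt = d  ⇒  (37+15.8+39+28.2+23.9 − 5φ)·1 = 85.2
φ = (143.9 − 85.2/1) / 5 = 11.74 mm/h.

φ ≈ 11.74 mm/h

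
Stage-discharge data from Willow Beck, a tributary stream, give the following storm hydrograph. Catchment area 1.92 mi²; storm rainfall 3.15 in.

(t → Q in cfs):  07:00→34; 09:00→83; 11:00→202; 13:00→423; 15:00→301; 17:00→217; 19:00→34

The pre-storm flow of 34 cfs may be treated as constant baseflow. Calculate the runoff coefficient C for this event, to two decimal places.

ΣQ_DR = 1056 cfs; V = ΣQ_DR·Δt = 7.603 × 10^6 ft³.
Runoff depth d = V / A = 1.705 in.
C = d / P = 1.705 / 3.15 = 0.54.

C ≈ 0.54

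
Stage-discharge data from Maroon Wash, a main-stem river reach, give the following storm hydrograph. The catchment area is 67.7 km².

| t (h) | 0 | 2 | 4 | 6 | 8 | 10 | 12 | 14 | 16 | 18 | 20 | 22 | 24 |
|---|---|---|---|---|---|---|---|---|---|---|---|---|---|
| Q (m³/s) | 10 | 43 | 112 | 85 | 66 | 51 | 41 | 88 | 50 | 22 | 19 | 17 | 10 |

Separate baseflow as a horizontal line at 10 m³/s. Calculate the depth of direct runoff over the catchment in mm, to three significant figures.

d ≈ 51.5 mm

Direct runoff: 0.0, 33.0, 102.0, 75.0, 56.0, 41.0, 31.0, 78.0, 40.0, 12.0, 9.0, 7.0, 0.0 m³/s; ΣQ_DR = 484.0 m³/s.
V = ΣQ_DR · Δt = 484.0 × 7200 s = 3.485 × 10^6 m³.
Over A = 67.7 km², depth = V / A = 51.5 mm.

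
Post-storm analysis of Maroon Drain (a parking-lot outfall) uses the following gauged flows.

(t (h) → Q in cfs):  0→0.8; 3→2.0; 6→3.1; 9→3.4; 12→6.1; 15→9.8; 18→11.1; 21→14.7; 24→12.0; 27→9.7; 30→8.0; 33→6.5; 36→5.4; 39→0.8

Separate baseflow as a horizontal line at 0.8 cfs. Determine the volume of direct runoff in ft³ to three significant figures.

Direct-runoff ordinates (Q − Q_b): 0.0, 1.2, 2.3, 2.6, 5.3, 9.0, 10.3, 13.9, 11.2, 8.9, 7.2, 5.7, 4.6, 0.0 cfs.
ΣQ_DR = 82.20 cfs.
With Δt = 3 h = 10800 s, V = ΣQ_DR · Δt = 82.20 × 10800 = 8.88 × 10^5 ft³.

V ≈ 8.88 × 10^5 ft³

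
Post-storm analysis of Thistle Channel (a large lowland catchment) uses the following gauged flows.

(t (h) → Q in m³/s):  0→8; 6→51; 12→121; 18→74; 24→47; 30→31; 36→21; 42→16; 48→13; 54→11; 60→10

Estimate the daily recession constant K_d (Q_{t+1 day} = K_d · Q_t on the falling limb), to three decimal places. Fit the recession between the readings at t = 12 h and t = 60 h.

K_d ≈ 0.287

Between t = 12 h and t = 60 h the flow falls from 121 to 10 m³/s over 8×6 h = 48 h.
Per-interval ratio K = (10/121)^(1/8) = 0.7322; K_d = K^(24/6) = 0.287.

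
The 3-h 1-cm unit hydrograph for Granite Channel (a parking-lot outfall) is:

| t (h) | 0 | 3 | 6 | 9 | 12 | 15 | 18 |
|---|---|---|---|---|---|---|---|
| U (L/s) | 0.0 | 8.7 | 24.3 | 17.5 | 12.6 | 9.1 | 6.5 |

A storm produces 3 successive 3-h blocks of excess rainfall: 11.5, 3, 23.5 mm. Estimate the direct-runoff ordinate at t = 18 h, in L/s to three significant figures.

Q ≈ 39.8 L/s

By discrete convolution, Q_j = Σ (P_i / 10 mm) · U_{j−i}.
At t = 18 h (j=6): Q = (11.5/10)·6.5 + (3/10)·9.1 + (23.5/10)·12.6 = 39.8 L/s.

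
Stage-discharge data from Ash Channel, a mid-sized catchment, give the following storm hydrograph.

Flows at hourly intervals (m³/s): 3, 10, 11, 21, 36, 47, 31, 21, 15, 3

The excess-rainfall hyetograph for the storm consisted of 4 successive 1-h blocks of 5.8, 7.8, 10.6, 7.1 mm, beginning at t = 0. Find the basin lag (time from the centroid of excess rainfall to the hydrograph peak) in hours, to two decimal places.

t_L ≈ 2.89 h

Centroid of excess rainfall: t_c = Σ P_i·t̄_i / ΣP_i = 2.1070 h (block centres at 0.5, 1.5, 2.5, 3.5 h).
Hydrograph peak occurs at t = 5 h, so basin lag t_L = 5 − 2.1070 = 2.89 h.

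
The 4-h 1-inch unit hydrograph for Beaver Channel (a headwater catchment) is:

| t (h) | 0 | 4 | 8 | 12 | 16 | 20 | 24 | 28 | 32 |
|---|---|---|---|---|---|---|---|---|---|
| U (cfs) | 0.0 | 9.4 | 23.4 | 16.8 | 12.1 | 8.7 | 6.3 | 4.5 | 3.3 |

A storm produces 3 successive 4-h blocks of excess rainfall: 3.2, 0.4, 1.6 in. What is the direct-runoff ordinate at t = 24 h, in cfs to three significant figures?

By discrete convolution, Q_j = Σ (P_i / 1 in) · U_{j−i}.
At t = 24 h (j=6): Q = (3.2/1)·6.3 + (0.4/1)·8.7 + (1.6/1)·12.1 = 43.0 cfs.

Q ≈ 43.0 cfs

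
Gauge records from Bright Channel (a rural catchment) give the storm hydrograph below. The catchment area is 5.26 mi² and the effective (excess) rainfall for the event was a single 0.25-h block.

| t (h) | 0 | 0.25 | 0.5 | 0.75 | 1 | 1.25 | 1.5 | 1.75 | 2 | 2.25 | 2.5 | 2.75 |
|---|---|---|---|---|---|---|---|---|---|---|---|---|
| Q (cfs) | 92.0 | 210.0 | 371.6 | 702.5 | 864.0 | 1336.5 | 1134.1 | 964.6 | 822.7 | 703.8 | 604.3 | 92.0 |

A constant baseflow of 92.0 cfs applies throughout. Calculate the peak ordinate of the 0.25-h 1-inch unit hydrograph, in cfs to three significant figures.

Direct runoff: 0.0, 118.0, 279.6, 610.5, 772.0, 1244.5, 1042.1, 872.6, 730.7, 611.8, 512.3, 0.0 cfs; ΣQ_DR = 6794 cfs, peak = 1244.5 cfs.
Runoff depth d = ΣQ_DR·Δt / A = 6794 × 900 / (5.26 mi²) = 0.5004 in.
The 1-inch UH is the DRH scaled by (1 in)/d, so U_p = 1244.5 × 1/0.5004 = 2490 cfs.

U_p ≈ 2490 cfs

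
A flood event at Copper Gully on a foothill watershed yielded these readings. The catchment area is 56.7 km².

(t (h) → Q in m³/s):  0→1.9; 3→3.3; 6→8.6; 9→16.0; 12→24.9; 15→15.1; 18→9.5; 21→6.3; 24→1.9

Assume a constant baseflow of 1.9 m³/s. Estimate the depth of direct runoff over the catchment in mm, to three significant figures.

d ≈ 13.4 mm

Direct runoff: 0.0, 1.4, 6.7, 14.1, 23.0, 13.2, 7.6, 4.4, 0.0 m³/s; ΣQ_DR = 70.40 m³/s.
V = ΣQ_DR · Δt = 70.40 × 10800 s = 7.603 × 10^5 m³.
Over A = 56.7 km², depth = V / A = 13.4 mm.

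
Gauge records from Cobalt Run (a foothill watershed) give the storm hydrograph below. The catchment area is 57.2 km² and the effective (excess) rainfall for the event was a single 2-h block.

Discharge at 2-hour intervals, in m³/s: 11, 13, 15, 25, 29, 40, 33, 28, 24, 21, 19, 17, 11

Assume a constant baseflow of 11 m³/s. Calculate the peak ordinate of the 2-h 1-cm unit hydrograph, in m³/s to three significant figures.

U_p ≈ 16.1 m³/s

Direct runoff: 0.0, 2.0, 4.0, 14.0, 18.0, 29.0, 22.0, 17.0, 13.0, 10.0, 8.0, 6.0, 0.0 m³/s; ΣQ_DR = 143.0 m³/s, peak = 29.0 m³/s.
Runoff depth d = ΣQ_DR·Δt / A = 143.0 × 7200 / (57.2 km²) = 18.00 mm.
The 1-cm UH is the DRH scaled by (10 mm)/d, so U_p = 29.0 × 10/18.00 = 16.1 m³/s.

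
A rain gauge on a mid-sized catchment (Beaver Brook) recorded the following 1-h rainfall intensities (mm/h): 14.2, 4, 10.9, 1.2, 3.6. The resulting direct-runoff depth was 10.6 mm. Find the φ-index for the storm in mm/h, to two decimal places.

Only the 2 blocks with intensity above φ contribute runoff: 14.2, 10.9 mm/h.
Σ(I−φ)·Δt = d  ⇒  (14.2+10.9 − 2φ)·1 = 10.6
φ = (25.10 − 10.6/1) / 2 = 7.25 mm/h.

φ ≈ 7.25 mm/h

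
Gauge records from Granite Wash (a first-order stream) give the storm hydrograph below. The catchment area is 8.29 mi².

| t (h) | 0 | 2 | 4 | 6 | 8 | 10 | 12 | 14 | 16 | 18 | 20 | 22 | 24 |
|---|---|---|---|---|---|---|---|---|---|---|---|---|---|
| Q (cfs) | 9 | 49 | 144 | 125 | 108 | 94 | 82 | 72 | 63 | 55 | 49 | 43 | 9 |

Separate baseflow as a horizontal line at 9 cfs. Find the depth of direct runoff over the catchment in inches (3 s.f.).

Direct runoff: 0.0, 40.0, 135.0, 116.0, 99.0, 85.0, 73.0, 63.0, 54.0, 46.0, 40.0, 34.0, 0.0 cfs; ΣQ_DR = 785.0 cfs.
V = ΣQ_DR · Δt = 785.0 × 7200 s = 5.652 × 10^6 ft³.
Over A = 8.29 mi², depth = V / A = 0.293 in.

d ≈ 0.293 in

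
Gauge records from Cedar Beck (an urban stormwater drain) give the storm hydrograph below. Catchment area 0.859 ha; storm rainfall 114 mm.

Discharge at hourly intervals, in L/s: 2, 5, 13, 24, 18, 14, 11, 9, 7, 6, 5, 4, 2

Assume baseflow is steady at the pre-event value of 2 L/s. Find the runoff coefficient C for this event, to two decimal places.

ΣQ_DR = 94.00 L/s; V = ΣQ_DR·Δt = 3.384 × 10^5 L.
Runoff depth d = V / A = 39.39 mm.
C = d / P = 39.39 / 114 = 0.35.

C ≈ 0.35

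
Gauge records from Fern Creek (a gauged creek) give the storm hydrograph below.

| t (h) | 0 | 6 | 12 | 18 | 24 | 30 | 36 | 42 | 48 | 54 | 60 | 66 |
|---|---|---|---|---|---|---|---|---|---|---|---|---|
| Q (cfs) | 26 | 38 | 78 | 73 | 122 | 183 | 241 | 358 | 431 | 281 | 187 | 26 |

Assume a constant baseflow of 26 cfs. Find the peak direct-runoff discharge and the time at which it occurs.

Q_p = 405.0 cfs at t = 48 h

Subtracting baseflow gives direct-runoff ordinates: 0.0, 12.0, 52.0, 47.0, 96.0, 157.0, 215.0, 332.0, 405.0, 255.0, 161.0, 0.0 cfs.
The maximum is 405.0 cfs, occurring at the reading for t = 48 h.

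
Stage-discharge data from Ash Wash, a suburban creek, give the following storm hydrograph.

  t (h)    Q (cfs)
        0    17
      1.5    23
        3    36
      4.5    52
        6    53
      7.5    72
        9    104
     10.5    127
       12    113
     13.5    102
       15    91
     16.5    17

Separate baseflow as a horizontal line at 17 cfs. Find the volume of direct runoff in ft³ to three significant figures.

V ≈ 3.26 × 10^6 ft³

Direct-runoff ordinates (Q − Q_b): 0.0, 6.0, 19.0, 35.0, 36.0, 55.0, 87.0, 110.0, 96.0, 85.0, 74.0, 0.0 cfs.
ΣQ_DR = 603.0 cfs.
With Δt = 1.5 h = 5400 s, V = ΣQ_DR · Δt = 603.0 × 5400 = 3.26 × 10^6 ft³.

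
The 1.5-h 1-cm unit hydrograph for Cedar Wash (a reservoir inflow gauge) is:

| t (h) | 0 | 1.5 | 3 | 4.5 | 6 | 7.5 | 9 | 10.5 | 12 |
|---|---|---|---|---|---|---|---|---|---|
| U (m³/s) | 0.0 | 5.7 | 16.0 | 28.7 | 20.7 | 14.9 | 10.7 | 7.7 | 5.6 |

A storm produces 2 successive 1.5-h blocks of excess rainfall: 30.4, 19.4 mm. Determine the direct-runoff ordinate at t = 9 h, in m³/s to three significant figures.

By discrete convolution, Q_j = Σ (P_i / 10 mm) · U_{j−i}.
At t = 9 h (j=6): Q = (30.4/10)·10.7 + (19.4/10)·14.9 = 61.4 m³/s.

Q ≈ 61.4 m³/s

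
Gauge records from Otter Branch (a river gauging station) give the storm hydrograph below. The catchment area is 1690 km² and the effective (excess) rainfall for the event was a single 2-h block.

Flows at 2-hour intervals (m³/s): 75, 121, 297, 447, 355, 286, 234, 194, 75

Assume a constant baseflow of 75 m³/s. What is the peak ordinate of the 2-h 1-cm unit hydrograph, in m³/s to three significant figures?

U_p ≈ 620 m³/s

Direct runoff: 0.0, 46.0, 222.0, 372.0, 280.0, 211.0, 159.0, 119.0, 0.0 m³/s; ΣQ_DR = 1409 m³/s, peak = 372.0 m³/s.
Runoff depth d = ΣQ_DR·Δt / A = 1409 × 7200 / (1690 km²) = 6.003 mm.
The 1-cm UH is the DRH scaled by (10 mm)/d, so U_p = 372.0 × 10/6.003 = 620 m³/s.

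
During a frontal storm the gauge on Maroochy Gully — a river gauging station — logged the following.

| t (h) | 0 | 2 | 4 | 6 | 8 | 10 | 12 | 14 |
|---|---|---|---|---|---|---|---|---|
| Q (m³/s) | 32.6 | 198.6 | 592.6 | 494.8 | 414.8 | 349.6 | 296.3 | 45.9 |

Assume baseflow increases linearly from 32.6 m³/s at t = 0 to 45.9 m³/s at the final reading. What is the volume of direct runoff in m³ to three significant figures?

Direct-runoff ordinates (Q − Q_b): 0.00, 164.10, 556.20, 456.50, 374.60, 307.50, 252.30, 0.00 m³/s.
ΣQ_DR = 2111 m³/s.
With Δt = 2 h = 7200 s, V = ΣQ_DR · Δt = 2111 × 7200 = 1.52 × 10^7 m³.

V ≈ 1.52 × 10^7 m³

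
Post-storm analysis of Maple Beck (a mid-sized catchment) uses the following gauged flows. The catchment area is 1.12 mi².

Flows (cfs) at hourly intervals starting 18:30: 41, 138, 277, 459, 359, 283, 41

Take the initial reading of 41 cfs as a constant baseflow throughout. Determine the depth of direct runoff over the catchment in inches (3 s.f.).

Direct runoff: 0.0, 97.0, 236.0, 418.0, 318.0, 242.0, 0.0 cfs; ΣQ_DR = 1311 cfs.
V = ΣQ_DR · Δt = 1311 × 3600 s = 4.720 × 10^6 ft³.
Over A = 1.12 mi², depth = V / A = 1.81 in.

d ≈ 1.81 in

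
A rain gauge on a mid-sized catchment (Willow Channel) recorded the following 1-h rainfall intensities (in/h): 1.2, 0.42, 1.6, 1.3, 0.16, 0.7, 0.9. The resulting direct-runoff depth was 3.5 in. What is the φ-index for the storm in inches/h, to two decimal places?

φ ≈ 0.44 in/h

Only the 5 blocks with intensity above φ contribute runoff: 1.2, 1.6, 1.3, 0.7, 0.9 in/h.
Σ(I−φ)·Δt = d  ⇒  (1.2+1.6+1.3+0.7+0.9 − 5φ)·1 = 3.5
φ = (5.700 − 3.5/1) / 5 = 0.44 in/h.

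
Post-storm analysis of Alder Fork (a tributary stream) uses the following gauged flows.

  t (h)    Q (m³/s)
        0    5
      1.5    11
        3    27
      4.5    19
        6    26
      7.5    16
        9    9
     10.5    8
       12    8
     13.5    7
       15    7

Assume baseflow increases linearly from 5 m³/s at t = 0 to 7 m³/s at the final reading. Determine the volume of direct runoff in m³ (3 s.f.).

V ≈ 4.16 × 10^5 m³

Direct-runoff ordinates (Q − Q_b): 0.00, 5.80, 21.60, 13.40, 20.20, 10.00, 2.80, 1.60, 1.40, 0.20, 0.00 m³/s.
ΣQ_DR = 77.00 m³/s.
With Δt = 1.5 h = 5400 s, V = ΣQ_DR · Δt = 77.00 × 5400 = 4.16 × 10^5 m³.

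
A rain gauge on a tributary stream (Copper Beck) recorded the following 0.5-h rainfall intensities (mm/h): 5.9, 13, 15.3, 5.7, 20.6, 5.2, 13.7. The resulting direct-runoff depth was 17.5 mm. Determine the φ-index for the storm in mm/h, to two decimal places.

Only the 4 blocks with intensity above φ contribute runoff: 13, 15.3, 20.6, 13.7 mm/h.
Σ(I−φ)·Δt = d  ⇒  (13+15.3+20.6+13.7 − 4φ)·0.5 = 17.5
φ = (62.60 − 17.5/0.5) / 4 = 6.90 mm/h.

φ ≈ 6.90 mm/h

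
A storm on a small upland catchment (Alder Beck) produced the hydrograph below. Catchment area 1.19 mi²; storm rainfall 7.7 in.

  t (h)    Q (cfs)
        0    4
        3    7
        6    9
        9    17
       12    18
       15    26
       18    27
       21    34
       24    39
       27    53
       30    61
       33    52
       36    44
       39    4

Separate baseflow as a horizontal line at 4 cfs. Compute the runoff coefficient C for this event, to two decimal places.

ΣQ_DR = 339.0 cfs; V = ΣQ_DR·Δt = 3.661 × 10^6 ft³.
Runoff depth d = V / A = 1.324 in.
C = d / P = 1.324 / 7.7 = 0.17.

C ≈ 0.17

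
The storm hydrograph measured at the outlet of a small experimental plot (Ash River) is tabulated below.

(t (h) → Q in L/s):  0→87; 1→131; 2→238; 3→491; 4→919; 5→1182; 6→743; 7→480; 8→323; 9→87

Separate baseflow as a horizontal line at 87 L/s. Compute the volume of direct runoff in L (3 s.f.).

Direct-runoff ordinates (Q − Q_b): 0.0, 44.0, 151.0, 404.0, 832.0, 1095.0, 656.0, 393.0, 236.0, 0.0 L/s.
ΣQ_DR = 3811 L/s.
With Δt = 1 h = 3600 s, V = ΣQ_DR · Δt = 3811 × 3600 = 1.37 × 10^7 L.

V ≈ 1.37 × 10^7 L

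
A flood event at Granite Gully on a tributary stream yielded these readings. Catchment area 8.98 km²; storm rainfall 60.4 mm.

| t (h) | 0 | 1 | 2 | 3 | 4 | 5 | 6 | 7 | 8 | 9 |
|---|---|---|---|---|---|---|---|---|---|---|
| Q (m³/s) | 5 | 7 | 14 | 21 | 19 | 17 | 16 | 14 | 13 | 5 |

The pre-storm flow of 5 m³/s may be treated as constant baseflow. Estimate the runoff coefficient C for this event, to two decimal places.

C ≈ 0.54

ΣQ_DR = 81.00 m³/s; V = ΣQ_DR·Δt = 2.916 × 10^5 m³.
Runoff depth d = V / A = 32.47 mm.
C = d / P = 32.47 / 60.4 = 0.54.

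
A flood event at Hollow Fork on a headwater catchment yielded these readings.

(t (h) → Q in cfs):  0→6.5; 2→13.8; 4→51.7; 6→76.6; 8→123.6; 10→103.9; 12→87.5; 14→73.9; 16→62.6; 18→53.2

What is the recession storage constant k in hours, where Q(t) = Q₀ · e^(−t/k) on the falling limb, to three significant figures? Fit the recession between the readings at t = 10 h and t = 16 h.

k ≈ 11.8 h

On the falling limb, Q drops from 103.9 to 62.6 cfs between t = 10 h and t = 16 h (Δt = 6 h).
k = −Δt / ln(Q₂/Q₁) = −6 / ln(62.6/103.9) = 11.8 h.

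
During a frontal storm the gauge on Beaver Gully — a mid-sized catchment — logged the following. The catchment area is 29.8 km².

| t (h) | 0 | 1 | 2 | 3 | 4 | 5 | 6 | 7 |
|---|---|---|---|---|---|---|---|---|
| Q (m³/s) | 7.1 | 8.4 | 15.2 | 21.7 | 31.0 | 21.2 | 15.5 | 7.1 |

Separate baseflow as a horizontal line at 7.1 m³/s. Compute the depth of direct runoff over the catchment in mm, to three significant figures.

Direct runoff: 0.0, 1.3, 8.1, 14.6, 23.9, 14.1, 8.4, 0.0 m³/s; ΣQ_DR = 70.40 m³/s.
V = ΣQ_DR · Δt = 70.40 × 3600 s = 2.534 × 10^5 m³.
Over A = 29.8 km², depth = V / A = 8.50 mm.

d ≈ 8.50 mm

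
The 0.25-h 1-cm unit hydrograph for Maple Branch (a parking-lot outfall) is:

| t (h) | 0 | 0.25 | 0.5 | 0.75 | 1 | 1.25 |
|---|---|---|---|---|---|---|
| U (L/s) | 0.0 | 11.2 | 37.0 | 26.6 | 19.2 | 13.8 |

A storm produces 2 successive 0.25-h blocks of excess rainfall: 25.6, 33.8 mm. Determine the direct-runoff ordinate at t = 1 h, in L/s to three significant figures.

By discrete convolution, Q_j = Σ (P_i / 10 mm) · U_{j−i}.
At t = 1 h (j=4): Q = (25.6/10)·19.2 + (33.8/10)·26.6 = 139 L/s.

Q ≈ 139 L/s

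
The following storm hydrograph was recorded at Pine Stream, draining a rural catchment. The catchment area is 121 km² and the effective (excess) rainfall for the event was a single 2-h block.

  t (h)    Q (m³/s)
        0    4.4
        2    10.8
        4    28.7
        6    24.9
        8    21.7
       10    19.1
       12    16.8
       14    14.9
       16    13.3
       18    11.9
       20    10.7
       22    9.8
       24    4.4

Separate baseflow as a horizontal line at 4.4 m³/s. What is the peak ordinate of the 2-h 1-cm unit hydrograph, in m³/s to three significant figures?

Direct runoff: 0.0, 6.4, 24.3, 20.5, 17.3, 14.7, 12.4, 10.5, 8.9, 7.5, 6.3, 5.4, 0.0 m³/s; ΣQ_DR = 134.2 m³/s, peak = 24.3 m³/s.
Runoff depth d = ΣQ_DR·Δt / A = 134.2 × 7200 / (121 km²) = 7.985 mm.
The 1-cm UH is the DRH scaled by (10 mm)/d, so U_p = 24.3 × 10/7.985 = 30.4 m³/s.

U_p ≈ 30.4 m³/s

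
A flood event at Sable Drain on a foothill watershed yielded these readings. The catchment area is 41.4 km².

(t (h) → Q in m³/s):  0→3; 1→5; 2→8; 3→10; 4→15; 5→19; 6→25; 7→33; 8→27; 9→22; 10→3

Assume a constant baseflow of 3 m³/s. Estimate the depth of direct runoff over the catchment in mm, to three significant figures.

d ≈ 11.9 mm

Direct runoff: 0.0, 2.0, 5.0, 7.0, 12.0, 16.0, 22.0, 30.0, 24.0, 19.0, 0.0 m³/s; ΣQ_DR = 137.0 m³/s.
V = ΣQ_DR · Δt = 137.0 × 3600 s = 4.932 × 10^5 m³.
Over A = 41.4 km², depth = V / A = 11.9 mm.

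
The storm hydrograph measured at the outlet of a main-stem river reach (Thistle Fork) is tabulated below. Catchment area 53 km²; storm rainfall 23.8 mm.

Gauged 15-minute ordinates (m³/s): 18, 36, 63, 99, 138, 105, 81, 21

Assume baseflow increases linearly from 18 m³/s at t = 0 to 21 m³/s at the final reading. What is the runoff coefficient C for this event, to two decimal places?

C ≈ 0.29

ΣQ_DR = 405.0 m³/s; V = ΣQ_DR·Δt = 3.645 × 10^5 m³.
Runoff depth d = V / A = 6.877 mm.
C = d / P = 6.877 / 23.8 = 0.29.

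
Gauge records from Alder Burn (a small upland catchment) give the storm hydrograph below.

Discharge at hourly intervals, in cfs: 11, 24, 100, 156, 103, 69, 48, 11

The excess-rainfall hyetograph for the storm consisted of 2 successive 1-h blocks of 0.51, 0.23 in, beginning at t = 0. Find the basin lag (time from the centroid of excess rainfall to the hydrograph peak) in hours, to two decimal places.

Centroid of excess rainfall: t_c = Σ P_i·t̄_i / ΣP_i = 0.8108 h (block centres at 0.5, 1.5 h).
Hydrograph peak occurs at t = 3 h, so basin lag t_L = 3 − 0.8108 = 2.19 h.

t_L ≈ 2.19 h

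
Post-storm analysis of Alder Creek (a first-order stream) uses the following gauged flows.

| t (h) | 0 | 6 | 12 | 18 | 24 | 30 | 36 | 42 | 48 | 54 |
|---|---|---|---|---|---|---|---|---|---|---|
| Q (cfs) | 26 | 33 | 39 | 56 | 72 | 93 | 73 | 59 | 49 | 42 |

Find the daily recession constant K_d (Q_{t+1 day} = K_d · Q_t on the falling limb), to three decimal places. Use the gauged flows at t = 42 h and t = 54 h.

K_d ≈ 0.507

Between t = 42 h and t = 54 h the flow falls from 59 to 42 cfs over 2×6 h = 12 h.
Per-interval ratio K = (42/59)^(1/2) = 0.8437; K_d = K^(24/6) = 0.507.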